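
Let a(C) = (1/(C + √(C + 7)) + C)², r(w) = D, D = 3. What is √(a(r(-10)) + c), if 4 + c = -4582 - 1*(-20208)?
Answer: -12*√(18563 + 5862*√10) + 4*√10*√(18563 + 5862*√10) ≈ 125.03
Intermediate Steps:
r(w) = 3
c = 15622 (c = -4 + (-4582 - 1*(-20208)) = -4 + (-4582 + 20208) = -4 + 15626 = 15622)
a(C) = (C + 1/(C + √(7 + C)))² (a(C) = (1/(C + √(7 + C)) + C)² = (C + 1/(C + √(7 + C)))²)
√(a(r(-10)) + c) = √((1 + 3² + 3*√(7 + 3))²/(3 + √(7 + 3))² + 15622) = √((1 + 9 + 3*√10)²/(3 + √10)² + 15622) = √((10 + 3*√10)²/(3 + √10)² + 15622) = √(15622 + (10 + 3*√10)²/(3 + √10)²)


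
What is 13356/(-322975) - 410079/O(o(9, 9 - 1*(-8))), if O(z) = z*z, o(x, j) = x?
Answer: -44148782287/8720325 ≈ -5062.7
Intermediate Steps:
O(z) = z**2
13356/(-322975) - 410079/O(o(9, 9 - 1*(-8))) = 13356/(-322975) - 410079/(9**2) = 13356*(-1/322975) - 410079/81 = -13356/322975 - 410079*1/81 = -13356/322975 - 136693/27 = -44148782287/8720325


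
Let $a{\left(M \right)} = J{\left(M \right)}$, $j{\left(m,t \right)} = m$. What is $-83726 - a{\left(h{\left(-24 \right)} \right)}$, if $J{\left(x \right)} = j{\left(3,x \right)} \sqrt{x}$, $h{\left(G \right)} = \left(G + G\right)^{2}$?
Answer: $-83870$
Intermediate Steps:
$h{\left(G \right)} = 4 G^{2}$ ($h{\left(G \right)} = \left(2 G\right)^{2} = 4 G^{2}$)
$J{\left(x \right)} = 3 \sqrt{x}$
$a{\left(M \right)} = 3 \sqrt{M}$
$-83726 - a{\left(h{\left(-24 \right)} \right)} = -83726 - 3 \sqrt{4 \left(-24\right)^{2}} = -83726 - 3 \sqrt{4 \cdot 576} = -83726 - 3 \sqrt{2304} = -83726 - 3 \cdot 48 = -83726 - 144 = -83870$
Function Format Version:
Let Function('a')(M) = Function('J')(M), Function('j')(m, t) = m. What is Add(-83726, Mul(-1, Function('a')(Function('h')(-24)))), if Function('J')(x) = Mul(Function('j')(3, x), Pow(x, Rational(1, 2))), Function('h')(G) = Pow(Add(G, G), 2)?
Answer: -83870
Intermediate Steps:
Function('h')(G) = Mul(4, Pow(G, 2)) (Function('h')(G) = Pow(Mul(2, G), 2) = Mul(4, Pow(G, 2)))
Function('J')(x) = Mul(3, Pow(x, Rational(1, 2)))
Function('a')(M) = Mul(3, Pow(M, Rational(1, 2)))
Add(-83726, Mul(-1, Function('a')(Function('h')(-24)))) = Add(-83726, Mul(-1, Mul(3, Pow(Mul(4, Pow(-24, 2)), Rational(1, 2))))) = Add(-83726, Mul(-1, Mul(3, Pow(Mul(4, 576), Rational(1, 2))))) = Add(-83726, Mul(-1, Mul(3, Pow(2304, Rational(1, 2))))) = Add(-83726, Mul(-1, Mul(3, 48))) = Add(-83726, Mul(-1, 144)) = Add(-83726, -144) = -83870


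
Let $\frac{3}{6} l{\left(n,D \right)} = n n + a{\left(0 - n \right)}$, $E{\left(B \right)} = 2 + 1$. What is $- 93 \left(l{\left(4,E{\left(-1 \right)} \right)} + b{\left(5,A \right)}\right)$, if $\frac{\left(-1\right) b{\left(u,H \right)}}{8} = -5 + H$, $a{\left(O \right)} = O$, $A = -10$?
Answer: $-13392$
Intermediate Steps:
$E{\left(B \right)} = 3$
$l{\left(n,D \right)} = - 2 n + 2 n^{2}$ ($l{\left(n,D \right)} = 2 \left(n n + \left(0 - n\right)\right) = 2 \left(n^{2} - n\right) = - 2 n + 2 n^{2}$)
$b{\left(u,H \right)} = 40 - 8 H$ ($b{\left(u,H \right)} = - 8 \left(-5 + H\right) = 40 - 8 H$)
$- 93 \left(l{\left(4,E{\left(-1 \right)} \right)} + b{\left(5,A \right)}\right) = - 93 \left(2 \cdot 4 \left(-1 + 4\right) + \left(40 - -80\right)\right) = - 93 \left(2 \cdot 4 \cdot 3 + \left(40 + 80\right)\right) = - 93 \left(24 + 120\right) = \left(-93\right) 144 = -13392$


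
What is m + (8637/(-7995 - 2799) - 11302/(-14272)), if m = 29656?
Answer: 380713657461/12837664 ≈ 29656.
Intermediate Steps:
m + (8637/(-7995 - 2799) - 11302/(-14272)) = 29656 + (8637/(-7995 - 2799) - 11302/(-14272)) = 29656 + (8637/(-10794) - 11302*(-1/14272)) = 29656 + (8637*(-1/10794) + 5651/7136) = 29656 + (-2879/3598 + 5651/7136) = 29656 - 106123/12837664 = 380713657461/12837664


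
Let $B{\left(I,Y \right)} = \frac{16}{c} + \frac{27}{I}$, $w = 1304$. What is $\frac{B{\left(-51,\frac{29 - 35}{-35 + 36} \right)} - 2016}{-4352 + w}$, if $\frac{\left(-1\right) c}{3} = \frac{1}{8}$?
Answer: $\frac{105019}{155448} \approx 0.67559$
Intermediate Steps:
$c = - \frac{3}{8} \approx -0.375$
$B{\left(I,Y \right)} = - \frac{128}{3} + \frac{27}{I}$ ($B{\left(I,Y \right)} = \frac{16}{- \frac{3}{8}} + \frac{27}{I} = 16 \left(- \frac{8}{3}\right) + \frac{27}{I} = - \frac{128}{3} + \frac{27}{I}$)
$\frac{B{\left(-51,\frac{29 - 35}{-35 + 36} \right)} - 2016}{-4352 + w} = \frac{\left(- \frac{128}{3} + \frac{27}{-51}\right) - 2016}{-4352 + 1304} = \frac{\left(- \frac{128}{3} + 27 \left(- \frac{1}{51}\right)\right) - 2016}{-3048} = \left(\left(- \frac{128}{3} - \frac{9}{17}\right) - 2016\right) \left(- \frac{1}{3048}\right) = \left(- \frac{2203}{51} - 2016\right) \left(- \frac{1}{3048}\right) = \left(- \frac{105019}{51}\right) \left(- \frac{1}{3048}\right) = \frac{105019}{155448}$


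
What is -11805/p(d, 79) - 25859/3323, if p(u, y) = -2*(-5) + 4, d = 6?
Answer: -39590041/46522 ≈ -851.00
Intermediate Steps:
p(u, y) = 14 (p(u, y) = 10 + 4 = 14)
-11805/p(d, 79) - 25859/3323 = -11805/14 - 25859/3323 = -39590041/46522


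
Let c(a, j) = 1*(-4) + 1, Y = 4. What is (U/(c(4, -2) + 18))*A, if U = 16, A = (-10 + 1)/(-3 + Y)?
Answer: -48/5 ≈ -9.6000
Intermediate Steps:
c(a, j) = -3 (c(a, j) = -4 + 1 = -3)
A = -9 (A = (-10 + 1)/(-3 + 4) = -9/1 = -9*1 = -9)
(U/(c(4, -2) + 18))*A = (16/(-3 + 18))*(-9) = (16/15)*(-9) = -48/5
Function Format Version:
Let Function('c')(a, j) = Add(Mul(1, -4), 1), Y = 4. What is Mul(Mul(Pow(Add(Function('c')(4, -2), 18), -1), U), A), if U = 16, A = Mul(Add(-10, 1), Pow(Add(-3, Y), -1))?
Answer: Rational(-48, 5) ≈ -9.6000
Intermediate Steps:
Function('c')(a, j) = -3 (Function('c')(a, j) = Add(-4, 1) = -3)
A = -9 (A = Mul(Add(-10, 1), Pow(Add(-3, 4), -1)) = Mul(-9, Pow(1, -1)) = Mul(-9, 1) = -9)
Mul(Mul(Pow(Add(Function('c')(4, -2), 18), -1), U), A) = Mul(Mul(Pow(Add(-3, 18), -1), 16), -9) = Mul(Mul(Pow(15, -1), 16), -9) = Mul(Mul(Rational(1, 15), 16), -9) = Mul(Rational(16, 15), -9) = Rational(-48, 5)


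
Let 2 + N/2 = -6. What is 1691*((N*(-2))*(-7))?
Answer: -378784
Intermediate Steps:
N = -16 (N = -4 + 2*(-6) = -4 - 12 = -16)
1691*((N*(-2))*(-7)) = 1691*(-16*(-2)*(-7)) = 1691*(32*(-7)) = 1691*(-224) = -378784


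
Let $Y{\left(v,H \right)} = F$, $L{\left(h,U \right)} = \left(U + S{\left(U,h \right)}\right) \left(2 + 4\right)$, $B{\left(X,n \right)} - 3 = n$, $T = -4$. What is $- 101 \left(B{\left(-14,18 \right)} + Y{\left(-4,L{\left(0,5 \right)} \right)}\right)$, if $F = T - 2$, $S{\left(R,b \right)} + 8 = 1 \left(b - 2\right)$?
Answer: $-1515$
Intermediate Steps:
$B{\left(X,n \right)} = 3 + n$
$S{\left(R,b \right)} = -10 + b$ ($S{\left(R,b \right)} = -8 + 1 \left(b - 2\right) = -8 + 1 \left(-2 + b\right) = -8 + \left(-2 + b\right) = -10 + b$)
$L{\left(h,U \right)} = -60 + 6 U + 6 h$ ($L{\left(h,U \right)} = \left(U + \left(-10 + h\right)\right) \left(2 + 4\right) = \left(-10 + U + h\right) 6 = -60 + 6 U + 6 h$)
$F = -6$ ($F = -4 - 2 = -6$)
$Y{\left(v,H \right)} = -6$
$- 101 \left(B{\left(-14,18 \right)} + Y{\left(-4,L{\left(0,5 \right)} \right)}\right) = - 101 \left(\left(3 + 18\right) - 6\right) = - 101 \left(21 - 6\right) = \left(-101\right) 15 = -1515$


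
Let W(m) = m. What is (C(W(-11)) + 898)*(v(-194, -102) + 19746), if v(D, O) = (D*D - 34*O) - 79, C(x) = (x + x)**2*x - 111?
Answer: -275718027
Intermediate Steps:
C(x) = -111 + 4*x**3 (C(x) = (2*x)**2*x - 111 = (4*x**2)*x - 111 = 4*x**3 - 111 = -111 + 4*x**3)
v(D, O) = -79 + D**2 - 34*O (v(D, O) = (D**2 - 34*O) - 79 = -79 + D**2 - 34*O)
(C(W(-11)) + 898)*(v(-194, -102) + 19746) = ((-111 + 4*(-11)**3) + 898)*((-79 + (-194)**2 - 34*(-102)) + 19746) = ((-111 + 4*(-1331)) + 898)*((-79 + 37636 + 3468) + 19746) = ((-111 - 5324) + 898)*(41025 + 19746) = (-5435 + 898)*60771 = -4537*60771 = -275718027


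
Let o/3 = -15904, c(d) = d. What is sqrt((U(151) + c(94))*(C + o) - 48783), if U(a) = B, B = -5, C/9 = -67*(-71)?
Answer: 3*I*sqrt(53866) ≈ 696.27*I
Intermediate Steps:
C = 42813 (C = 9*(-67*(-71)) = 9*4757 = 42813)
o = -47712 (o = 3*(-15904) = -47712)
U(a) = -5
sqrt((U(151) + c(94))*(C + o) - 48783) = sqrt((-5 + 94)*(42813 - 47712) - 48783) = sqrt(89*(-4899) - 48783) = sqrt(-436011 - 48783) = sqrt(-484794) = 3*I*sqrt(53866)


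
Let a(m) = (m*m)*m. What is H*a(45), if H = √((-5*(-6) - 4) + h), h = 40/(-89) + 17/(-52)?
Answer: 91125*√135062395/2314 ≈ 4.5766e+5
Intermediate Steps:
a(m) = m³ (a(m) = m²*m = m³)
h = -3593/4628 (h = 40*(-1/89) + 17*(-1/52) = -40/89 - 17/52 = -3593/4628 ≈ -0.77636)
H = √135062395/2314 (H = √((-5*(-6) - 4) - 3593/4628) = √((30 - 4) - 3593/4628) = √(26 - 3593/4628) = √(116735/4628) = √135062395/2314 ≈ 5.0223)
H*a(45) = (√135062395/2314)*45³ = (√135062395/2314)*91125 = 91125*√135062395/2314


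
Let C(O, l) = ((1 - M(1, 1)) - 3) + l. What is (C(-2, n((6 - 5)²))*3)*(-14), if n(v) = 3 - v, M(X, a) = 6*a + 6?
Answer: 504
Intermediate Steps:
M(X, a) = 6 + 6*a
C(O, l) = -14 + l (C(O, l) = ((1 - (6 + 6*1)) - 3) + l = ((1 - (6 + 6)) - 3) + l = ((1 - 1*12) - 3) + l = ((1 - 12) - 3) + l = (-11 - 3) + l = -14 + l)
(C(-2, n((6 - 5)²))*3)*(-14) = ((-14 + (3 - (6 - 5)²))*3)*(-14) = ((-14 + (3 - 1*1²))*3)*(-14) = ((-14 + (3 - 1*1))*3)*(-14) = ((-14 + (3 - 1))*3)*(-14) = ((-14 + 2)*3)*(-14) = -12*3*(-14) = -36*(-14) = 504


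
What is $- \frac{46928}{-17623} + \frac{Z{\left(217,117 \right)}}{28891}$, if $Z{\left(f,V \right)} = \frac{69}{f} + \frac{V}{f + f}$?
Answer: $\frac{588420325897}{220969404362} \approx 2.6629$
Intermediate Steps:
$Z{\left(f,V \right)} = \frac{69}{f} + \frac{V}{2 f}$
$- \frac{46928}{-17623} + \frac{Z{\left(217,117 \right)}}{28891} = - \frac{46928}{-17623} + \frac{\frac{1}{2} \cdot \frac{1}{217} \left(138 + 117\right)}{28891} = \left(-46928\right) \left(- \frac{1}{17623}\right) + \frac{1}{2} \cdot \frac{1}{217} \cdot 255 \cdot \frac{1}{28891} = \frac{46928}{17623} + \frac{255}{434} \cdot \frac{1}{28891} = \frac{46928}{17623} + \frac{255}{12538694} = \frac{588420325897}{220969404362}$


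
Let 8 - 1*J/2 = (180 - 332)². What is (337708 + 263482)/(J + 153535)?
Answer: 601190/107343 ≈ 5.6006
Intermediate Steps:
J = -46192 (J = 16 - 2*(180 - 332)² = 16 - 2*(-152)² = 16 - 2*23104 = 16 - 46208 = -46192)
(337708 + 263482)/(J + 153535) = (337708 + 263482)/(-46192 + 153535) = 601190/107343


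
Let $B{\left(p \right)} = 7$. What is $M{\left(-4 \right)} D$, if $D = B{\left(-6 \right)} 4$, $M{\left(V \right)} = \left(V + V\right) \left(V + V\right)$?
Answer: $1792$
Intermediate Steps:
$M{\left(V \right)} = 4 V^{2}$ ($M{\left(V \right)} = 2 V 2 V = 4 V^{2}$)
$D = 28$ ($D = 7 \cdot 4 = 28$)
$M{\left(-4 \right)} D = 4 \left(-4\right)^{2} \cdot 28 = 4 \cdot 16 \cdot 28 = 64 \cdot 28 = 1792$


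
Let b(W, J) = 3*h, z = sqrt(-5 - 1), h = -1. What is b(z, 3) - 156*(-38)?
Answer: 5925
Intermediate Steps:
z = I*sqrt(6) (z = sqrt(-6) = I*sqrt(6) ≈ 2.4495*I)
b(W, J) = -3 (b(W, J) = 3*(-1) = -3)
b(z, 3) - 156*(-38) = -3 - 156*(-38) = -3 + 5928 = 5925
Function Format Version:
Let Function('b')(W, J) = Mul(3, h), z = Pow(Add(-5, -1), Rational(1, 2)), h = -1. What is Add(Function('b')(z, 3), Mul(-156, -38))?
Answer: 5925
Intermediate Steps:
z = Mul(I, Pow(6, Rational(1, 2))) (z = Pow(-6, Rational(1, 2)) = Mul(I, Pow(6, Rational(1, 2))) ≈ Mul(2.4495, I))
Function('b')(W, J) = -3 (Function('b')(W, J) = Mul(3, -1) = -3)
Add(Function('b')(z, 3), Mul(-156, -38)) = Add(-3, Mul(-156, -38)) = Add(-3, 5928) = 5925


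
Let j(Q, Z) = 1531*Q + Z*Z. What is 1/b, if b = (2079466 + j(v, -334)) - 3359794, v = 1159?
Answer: 1/605657 ≈ 1.6511e-6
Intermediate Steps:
j(Q, Z) = Z**2 + 1531*Q (j(Q, Z) = 1531*Q + Z**2 = Z**2 + 1531*Q)
b = 605657 (b = (2079466 + ((-334)**2 + 1531*1159)) - 3359794 = (2079466 + (111556 + 1774429)) - 3359794 = (2079466 + 1885985) - 3359794 = 3965451 - 3359794 = 605657)
1/b = 1/605657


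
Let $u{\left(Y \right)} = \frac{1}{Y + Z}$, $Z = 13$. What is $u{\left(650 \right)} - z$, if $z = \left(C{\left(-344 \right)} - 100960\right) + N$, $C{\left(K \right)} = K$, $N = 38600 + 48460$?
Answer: $\frac{9443773}{663} \approx 14244.0$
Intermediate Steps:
$N = 87060$
$u{\left(Y \right)} = \frac{1}{13 + Y}$ ($u{\left(Y \right)} = \frac{1}{Y + 13} = \frac{1}{13 + Y}$)
$z = -14244$ ($z = \left(-344 - 100960\right) + 87060 = -101304 + 87060 = -14244$)
$u{\left(650 \right)} - z = \frac{1}{13 + 650} - -14244 = \frac{1}{663} + 14244 = \frac{9443773}{663}$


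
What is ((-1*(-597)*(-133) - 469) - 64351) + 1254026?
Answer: 1109805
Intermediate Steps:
((-1*(-597)*(-133) - 469) - 64351) + 1254026 = ((597*(-133) - 469) - 64351) + 1254026 = ((-79401 - 469) - 64351) + 1254026 = (-79870 - 64351) + 1254026 = -144221 + 1254026 = 1109805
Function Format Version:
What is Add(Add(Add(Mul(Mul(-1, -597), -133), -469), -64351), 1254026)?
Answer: 1109805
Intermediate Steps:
Add(Add(Add(Mul(Mul(-1, -597), -133), -469), -64351), 1254026) = Add(Add(Add(Mul(597, -133), -469), -64351), 1254026) = Add(Add(Add(-79401, -469), -64351), 1254026) = Add(Add(-79870, -64351), 1254026) = Add(-144221, 1254026) = 1109805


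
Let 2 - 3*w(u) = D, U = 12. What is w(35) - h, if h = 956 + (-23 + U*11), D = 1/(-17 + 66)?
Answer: -156458/147 ≈ -1064.3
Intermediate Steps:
D = 1/49 ≈ 0.020408
w(u) = 97/147 (w(u) = ⅔ - ⅓*1/49 = ⅔ - 1/147 = 97/147)
h = 1065 (h = 956 + (-23 + 12*11) = 956 + (-23 + 132) = 956 + 109 = 1065)
w(35) - h = 97/147 - 1*1065 = 97/147 - 1065 = -156458/147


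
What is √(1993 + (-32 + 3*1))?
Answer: 2*√491 ≈ 44.317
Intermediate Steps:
√(1993 + (-32 + 3*1)) = √(1993 + (-32 + 3)) = √(1993 - 29) = √1964 = 2*√491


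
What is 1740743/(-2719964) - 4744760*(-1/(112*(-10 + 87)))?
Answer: 805660263813/1466060596 ≈ 549.54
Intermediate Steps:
1740743/(-2719964) - 4744760*(-1/(112*(-10 + 87))) = 1740743*(-1/2719964) - 4744760/(56*(77*(-2))) = -1740743/2719964 - 4744760/(56*(-154)) = -1740743/2719964 - 4744760/(-8624) = -1740743/2719964 - 4744760*(-1/8624) = -1740743/2719964 + 593095/1078 = 805660263813/1466060596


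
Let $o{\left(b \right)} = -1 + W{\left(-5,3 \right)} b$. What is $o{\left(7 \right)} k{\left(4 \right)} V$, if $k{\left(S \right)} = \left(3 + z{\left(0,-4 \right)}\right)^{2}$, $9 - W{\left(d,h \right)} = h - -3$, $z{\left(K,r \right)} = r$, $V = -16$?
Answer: $-320$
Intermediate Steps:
$W{\left(d,h \right)} = 6 - h$ ($W{\left(d,h \right)} = 9 - \left(h - -3\right) = 9 - \left(h + 3\right) = 9 - \left(3 + h\right) = 6 - h$)
$k{\left(S \right)} = 1$ ($k{\left(S \right)} = \left(3 - 4\right)^{2} = \left(-1\right)^{2} = 1$)
$o{\left(b \right)} = -1 + 3 b$ ($o{\left(b \right)} = -1 + \left(6 - 3\right) b = -1 + 3 b$)
$o{\left(7 \right)} k{\left(4 \right)} V = \left(-1 + 3 \cdot 7\right) 1 \left(-16\right) = \left(-1 + 21\right) 1 \left(-16\right) = 20 \cdot 1 \left(-16\right) = 20 \left(-16\right) = -320$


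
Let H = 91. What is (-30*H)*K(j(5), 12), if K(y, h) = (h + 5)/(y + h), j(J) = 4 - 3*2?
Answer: -4641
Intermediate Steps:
j(J) = -2 (j(J) = 4 - 6 = -2)
K(y, h) = (5 + h)/(h + y)
(-30*H)*K(j(5), 12) = (-30*91)*((5 + 12)/(12 - 2)) = -2730*17/10 = -4641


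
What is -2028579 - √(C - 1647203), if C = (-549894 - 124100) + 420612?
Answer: -2028579 - I*√1900585 ≈ -2.0286e+6 - 1378.6*I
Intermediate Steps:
C = -253382 (C = -673994 + 420612 = -253382)
-2028579 - √(C - 1647203) = -2028579 - √(-253382 - 1647203) = -2028579 - √(-1900585) = -2028579 - I*√1900585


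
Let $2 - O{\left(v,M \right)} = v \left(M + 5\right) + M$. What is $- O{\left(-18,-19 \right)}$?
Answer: $231$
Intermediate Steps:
$O{\left(v,M \right)} = 2 - M - v \left(5 + M\right)$ ($O{\left(v,M \right)} = 2 - \left(v \left(M + 5\right) + M\right) = 2 - \left(v \left(5 + M\right) + M\right) = 2 - \left(M + v \left(5 + M\right)\right) = 2 - M - v \left(5 + M\right)$)
$- O{\left(-18,-19 \right)} = - (2 - -19 - -90 - \left(-19\right) \left(-18\right)) = - (2 + 19 + 90 - 342) = \left(-1\right) \left(-231\right) = 231$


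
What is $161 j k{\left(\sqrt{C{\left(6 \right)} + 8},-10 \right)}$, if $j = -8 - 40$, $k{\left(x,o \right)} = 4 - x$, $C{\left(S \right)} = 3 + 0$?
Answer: $-30912 + 7728 \sqrt{11} \approx -5281.1$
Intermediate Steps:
$C{\left(S \right)} = 3$
$j = -48$
$161 j k{\left(\sqrt{C{\left(6 \right)} + 8},-10 \right)} = 161 \left(-48\right) \left(4 - \sqrt{3 + 8}\right) = - 7728 \left(4 - \sqrt{11}\right) = -30912 + 7728 \sqrt{11}$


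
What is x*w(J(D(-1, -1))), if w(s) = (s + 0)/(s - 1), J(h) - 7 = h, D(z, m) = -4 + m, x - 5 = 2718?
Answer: 5446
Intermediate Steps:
x = 2723 (x = 5 + 2718 = 2723)
J(h) = 7 + h
w(s) = s/(-1 + s)
x*w(J(D(-1, -1))) = 2723*((7 + (-4 - 1))/(-1 + (7 + (-4 - 1)))) = 2723*((7 - 5)/(-1 + (7 - 5))) = 2723*(2/(-1 + 2)) = 2723*(2/1) = 2723*(2*1) = 2723*2 = 5446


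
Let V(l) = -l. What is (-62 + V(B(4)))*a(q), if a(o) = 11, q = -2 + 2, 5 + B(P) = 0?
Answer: -627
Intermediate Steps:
B(P) = -5 (B(P) = -5 + 0 = -5)
q = 0
(-62 + V(B(4)))*a(q) = (-62 - 1*(-5))*11 = (-62 + 5)*11 = -57*11 = -627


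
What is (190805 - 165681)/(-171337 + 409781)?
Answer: 6281/59611 ≈ 0.10537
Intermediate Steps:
(190805 - 165681)/(-171337 + 409781) = 25124/238444 = 25124*(1/238444) = 6281/59611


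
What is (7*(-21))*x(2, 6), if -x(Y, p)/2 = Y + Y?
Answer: 1176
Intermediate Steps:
x(Y, p) = -4*Y (x(Y, p) = -2*(Y + Y) = -4*Y)
(7*(-21))*x(2, 6) = (7*(-21))*(-4*2) = -147*(-8) = 1176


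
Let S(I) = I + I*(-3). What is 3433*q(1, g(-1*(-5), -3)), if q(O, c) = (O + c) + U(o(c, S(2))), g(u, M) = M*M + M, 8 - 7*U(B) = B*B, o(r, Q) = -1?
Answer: 27464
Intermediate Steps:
S(I) = -2*I (S(I) = I - 3*I = -2*I)
U(B) = 8/7 - B²/7 (U(B) = 8/7 - B*B/7 = 8/7 - B²/7)
g(u, M) = M + M² (g(u, M) = M² + M = M + M²)
q(O, c) = 1 + O + c (q(O, c) = (O + c) + (8/7 - ⅐*(-1)²) = (O + c) + (8/7 - ⅐*1) = (O + c) + (8/7 - ⅐) = (O + c) + 1 = 1 + O + c)
3433*q(1, g(-1*(-5), -3)) = 3433*(1 + 1 - 3*(1 - 3)) = 3433*(1 + 1 - 3*(-2)) = 3433*(1 + 1 + 6) = 3433*8 = 27464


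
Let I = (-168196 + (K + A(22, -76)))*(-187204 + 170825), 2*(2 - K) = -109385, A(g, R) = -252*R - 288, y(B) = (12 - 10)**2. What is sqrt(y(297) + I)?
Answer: sqrt(6200270466)/2 ≈ 39371.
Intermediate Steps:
y(B) = 4 (y(B) = 2**2 = 4)
A(g, R) = -288 - 252*R
K = 109389/2 (K = 2 - 1/2*(-109385) = 2 + 109385/2 = 109389/2 ≈ 54695.)
I = 3100135225/2 (I = (-168196 + (109389/2 + (-288 - 252*(-76))))*(-187204 + 170825) = (-168196 + (109389/2 + (-288 + 19152)))*(-16379) = (-168196 + (109389/2 + 18864))*(-16379) = (-168196 + 147117/2)*(-16379) = -189275/2*(-16379) = 3100135225/2 ≈ 1.5501e+9)
sqrt(y(297) + I) = sqrt(4 + 3100135225/2) = sqrt(3100135233/2) = sqrt(6200270466)/2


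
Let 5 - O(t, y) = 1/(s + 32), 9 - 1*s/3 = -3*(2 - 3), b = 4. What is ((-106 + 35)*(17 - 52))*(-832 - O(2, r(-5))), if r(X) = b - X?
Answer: -20798953/10 ≈ -2.0799e+6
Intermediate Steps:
s = 18 (s = 27 - (-9)*(2 - 3) = 27 - (-9)*(-1) = 27 - 3*3 = 27 - 9 = 18)
r(X) = 4 - X
O(t, y) = 249/50 (O(t, y) = 5 - 1/(18 + 32) = 5 - 1/50 = 249/50)
((-106 + 35)*(17 - 52))*(-832 - O(2, r(-5))) = ((-106 + 35)*(17 - 52))*(-832 - 1*249/50) = (-71*(-35))*(-832 - 249/50) = 2485*(-41849/50) = -20798953/10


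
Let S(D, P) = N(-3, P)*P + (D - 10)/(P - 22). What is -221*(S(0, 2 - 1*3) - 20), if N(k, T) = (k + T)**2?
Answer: 180778/23 ≈ 7859.9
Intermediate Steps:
N(k, T) = (T + k)**2
S(D, P) = P*(-3 + P)**2 + (-10 + D)/(-22 + P) (S(D, P) = (P - 3)**2*P + (D - 10)/(P - 22) = (-3 + P)**2*P + (-10 + D)/(-22 + P) = P*(-3 + P)**2 + (-10 + D)/(-22 + P))
-221*(S(0, 2 - 1*3) - 20) = -221*((-10 + 0 + (2 - 1*3)**2*(-3 + (2 - 1*3))**2 - 22*(2 - 1*3)*(-3 + (2 - 1*3))**2)/(-22 + (2 - 1*3)) - 20) = -221*((-10 + 0 + (2 - 3)**2*(-3 + (2 - 3))**2 - 22*(2 - 3)*(-3 + (2 - 3))**2)/(-22 + (2 - 3)) - 20) = -221*((-10 + 0 + (-1)**2*(-3 - 1)**2 - 22*(-1)*(-3 - 1)**2)/(-22 - 1) - 20) = -221*((-10 + 0 + 1*(-4)**2 - 22*(-1)*(-4)**2)/(-23) - 20) = -221*(-(-10 + 0 + 1*16 - 22*(-1)*16)/23 - 20) = -221*(-(-10 + 0 + 16 + 352)/23 - 20) = -221*(-1/23*358 - 20) = -221*(-358/23 - 20) = -221*(-818/23) = 180778/23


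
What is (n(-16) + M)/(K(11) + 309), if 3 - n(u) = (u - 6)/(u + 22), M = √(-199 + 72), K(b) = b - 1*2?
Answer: 10/477 + I*√127/318 ≈ 0.020964 + 0.035438*I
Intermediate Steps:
K(b) = -2 + b (K(b) = b - 2 = -2 + b)
M = I*√127 (M = √(-127) = I*√127 ≈ 11.269*I)
n(u) = 3 - (-6 + u)/(22 + u) (n(u) = 3 - (u - 6)/(u + 22) = 3 - (-6 + u)/(22 + u))
(n(-16) + M)/(K(11) + 309) = (2*(36 - 16)/(22 - 16) + I*√127)/((-2 + 11) + 309) = (2*20/6 + I*√127)/(9 + 309) = (2*(⅙)*20 + I*√127)/318 = (20/3 + I*√127)*(1/318) = 10/477 + I*√127/318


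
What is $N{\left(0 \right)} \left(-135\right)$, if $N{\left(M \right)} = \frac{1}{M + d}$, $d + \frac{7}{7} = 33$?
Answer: $- \frac{135}{32} \approx -4.2188$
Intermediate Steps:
$d = 32$ ($d = -1 + 33 = 32$)
$N{\left(M \right)} = \frac{1}{32 + M}$ ($N{\left(M \right)} = \frac{1}{M + 32} = \frac{1}{32 + M}$)
$N{\left(0 \right)} \left(-135\right) = \frac{1}{32 + 0} \left(-135\right) = \frac{1}{32} \left(-135\right) = - \frac{135}{32}$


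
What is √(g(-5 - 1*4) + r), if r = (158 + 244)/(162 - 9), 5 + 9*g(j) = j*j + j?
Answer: √26197/51 ≈ 3.1736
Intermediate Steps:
g(j) = -5/9 + j/9 + j²/9 (g(j) = -5/9 + (j*j + j)/9 = -5/9 + (j² + j)/9 = -5/9 + (j + j²)/9 = -5/9 + (j/9 + j²/9) = -5/9 + j/9 + j²/9)
r = 134/51 (r = 402/153 = 402*(1/153) = 134/51 ≈ 2.6274)
√(g(-5 - 1*4) + r) = √((-5/9 + (-5 - 1*4)/9 + (-5 - 1*4)²/9) + 134/51) = √((-5/9 + (-5 - 4)/9 + (-5 - 4)²/9) + 134/51) = √((-5/9 + (⅑)*(-9) + (⅑)*(-9)²) + 134/51) = √((-5/9 - 1 + (⅑)*81) + 134/51) = √((-5/9 - 1 + 9) + 134/51) = √(67/9 + 134/51) = √(1541/153) = √26197/51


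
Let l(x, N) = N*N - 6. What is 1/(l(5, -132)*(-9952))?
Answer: -1/173343936 ≈ -5.7689e-9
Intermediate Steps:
l(x, N) = -6 + N² (l(x, N) = N² - 6 = -6 + N²)
1/(l(5, -132)*(-9952)) = 1/(-6 + (-132)²*(-9952)) = -1/9952/(-6 + 17424) = -1/9952/17418 = (1/17418)*(-1/9952) = -1/173343936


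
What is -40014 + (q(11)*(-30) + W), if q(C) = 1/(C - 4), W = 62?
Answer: -279694/7 ≈ -39956.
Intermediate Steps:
q(C) = 1/(-4 + C)
-40014 + (q(11)*(-30) + W) = -40014 + (-30/(-4 + 11) + 62) = -40014 + (-30/7 + 62) = -40014 + 404/7 = -279694/7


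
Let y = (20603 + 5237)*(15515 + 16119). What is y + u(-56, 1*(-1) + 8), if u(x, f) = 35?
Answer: 817422595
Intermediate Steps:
y = 817422560 (y = 25840*31634 = 817422560)
y + u(-56, 1*(-1) + 8) = 817422560 + 35 = 817422595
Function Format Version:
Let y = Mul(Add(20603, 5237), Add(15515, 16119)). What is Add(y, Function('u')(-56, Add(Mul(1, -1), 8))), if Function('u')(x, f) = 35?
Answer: 817422595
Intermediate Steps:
y = 817422560 (y = Mul(25840, 31634) = 817422560)
Add(y, Function('u')(-56, Add(Mul(1, -1), 8))) = Add(817422560, 35) = 817422595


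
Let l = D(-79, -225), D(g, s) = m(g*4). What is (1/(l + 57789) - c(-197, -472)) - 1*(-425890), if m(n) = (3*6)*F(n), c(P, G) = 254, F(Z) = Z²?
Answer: 789638630293/1855197 ≈ 4.2564e+5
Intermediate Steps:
m(n) = 18*n² (m(n) = (3*6)*n² = 18*n²)
D(g, s) = 288*g² (D(g, s) = 18*(g*4)² = 18*(4*g)² = 18*(16*g²) = 288*g²)
l = 1797408 (l = 288*(-79)² = 288*6241 = 1797408)
(1/(l + 57789) - c(-197, -472)) - 1*(-425890) = (1/(1797408 + 57789) - 1*254) - 1*(-425890) = (1/1855197 - 254) + 425890 = -471220037/1855197 + 425890 = 789638630293/1855197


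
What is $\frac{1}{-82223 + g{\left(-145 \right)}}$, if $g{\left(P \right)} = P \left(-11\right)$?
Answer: $- \frac{1}{80628} \approx -1.2403 \cdot 10^{-5}$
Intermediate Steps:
$g{\left(P \right)} = - 11 P$
$\frac{1}{-82223 + g{\left(-145 \right)}} = \frac{1}{-82223 - -1595} = \frac{1}{-82223 + 1595} = \frac{1}{-80628} = - \frac{1}{80628}$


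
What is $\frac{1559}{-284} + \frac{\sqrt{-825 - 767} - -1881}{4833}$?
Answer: $- \frac{777827}{152508} + \frac{2 i \sqrt{398}}{4833} \approx -5.1002 + 0.0082557 i$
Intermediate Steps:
$\frac{1559}{-284} + \frac{\sqrt{-825 - 767} - -1881}{4833} = 1559 \left(- \frac{1}{284}\right) + \left(\sqrt{-1592} + 1881\right) \frac{1}{4833} = - \frac{1559}{284} + \left(2 i \sqrt{398} + 1881\right) \frac{1}{4833} = - \frac{1559}{284} + \left(1881 + 2 i \sqrt{398}\right) \frac{1}{4833} = - \frac{1559}{284} + \left(\frac{209}{537} + \frac{2 i \sqrt{398}}{4833}\right) = - \frac{777827}{152508} + \frac{2 i \sqrt{398}}{4833}$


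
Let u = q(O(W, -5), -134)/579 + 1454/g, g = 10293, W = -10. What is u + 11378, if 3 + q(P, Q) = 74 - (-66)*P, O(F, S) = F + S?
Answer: 7533360685/662183 ≈ 11377.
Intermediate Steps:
q(P, Q) = 71 + 66*P (q(P, Q) = -3 + (74 - (-66)*P) = -3 + (74 + 66*P) = 71 + 66*P)
u = -957489/662183 (u = (71 + 66*(-10 - 5))/579 + 1454/10293 = (71 + 66*(-15))*(1/579) + 1454*(1/10293) = (71 - 990)*(1/579) + 1454/10293 = -919*1/579 + 1454/10293 = -919/579 + 1454/10293 = -957489/662183 ≈ -1.4460)
u + 11378 = -957489/662183 + 11378 = 7533360685/662183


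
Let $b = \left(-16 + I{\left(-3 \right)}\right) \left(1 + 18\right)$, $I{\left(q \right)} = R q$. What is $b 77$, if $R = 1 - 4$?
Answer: $-10241$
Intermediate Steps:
$R = -3$ ($R = 1 - 4 = -3$)
$I{\left(q \right)} = - 3 q$
$b = -133$ ($b = \left(-16 - -9\right) \left(1 + 18\right) = \left(-16 + 9\right) 19 = \left(-7\right) 19 = -133$)
$b 77 = \left(-133\right) 77 = -10241$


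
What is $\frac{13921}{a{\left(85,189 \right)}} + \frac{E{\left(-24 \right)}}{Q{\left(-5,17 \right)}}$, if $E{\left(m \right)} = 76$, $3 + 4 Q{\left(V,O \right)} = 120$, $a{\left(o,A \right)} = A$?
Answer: $\frac{187357}{2457} \approx 76.254$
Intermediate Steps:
$Q{\left(V,O \right)} = \frac{117}{4}$ ($Q{\left(V,O \right)} = - \frac{3}{4} + \frac{1}{4} \cdot 120 = - \frac{3}{4} + 30 = \frac{117}{4}$)
$\frac{13921}{a{\left(85,189 \right)}} + \frac{E{\left(-24 \right)}}{Q{\left(-5,17 \right)}} = \frac{13921}{189} + \frac{76}{\frac{117}{4}} = 13921 \cdot \frac{1}{189} + 76 \cdot \frac{4}{117} = \frac{13921}{189} + \frac{304}{117} = \frac{187357}{2457}$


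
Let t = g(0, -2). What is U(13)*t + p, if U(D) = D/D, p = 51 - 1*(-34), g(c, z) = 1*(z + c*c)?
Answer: 83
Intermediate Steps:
g(c, z) = z + c**2 (g(c, z) = 1*(z + c**2) = z + c**2)
t = -2 (t = -2 + 0**2 = -2 + 0 = -2)
p = 85 (p = 51 + 34 = 85)
U(D) = 1
U(13)*t + p = 1*(-2) + 85 = -2 + 85 = 83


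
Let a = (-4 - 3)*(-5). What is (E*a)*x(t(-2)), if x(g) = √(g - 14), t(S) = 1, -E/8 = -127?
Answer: 35560*I*√13 ≈ 1.2821e+5*I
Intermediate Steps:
E = 1016 (E = -8*(-127) = 1016)
x(g) = √(-14 + g)
a = 35 (a = -7*(-5) = 35)
(E*a)*x(t(-2)) = (1016*35)*√(-14 + 1) = 35560*√(-13) = 35560*(I*√13) = 35560*I*√13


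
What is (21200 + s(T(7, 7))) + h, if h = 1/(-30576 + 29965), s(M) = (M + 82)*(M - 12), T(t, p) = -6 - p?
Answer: 11899224/611 ≈ 19475.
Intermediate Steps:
s(M) = (-12 + M)*(82 + M) (s(M) = (82 + M)*(-12 + M) = (-12 + M)*(82 + M))
h = -1/611 (h = 1/(-611) = -1/611 ≈ -0.0016367)
(21200 + s(T(7, 7))) + h = (21200 + (-984 + (-6 - 1*7)**2 + 70*(-6 - 1*7))) - 1/611 = (21200 + (-984 + (-6 - 7)**2 + 70*(-6 - 7))) - 1/611 = (21200 + (-984 + (-13)**2 + 70*(-13))) - 1/611 = (21200 + (-984 + 169 - 910)) - 1/611 = (21200 - 1725) - 1/611 = 19475 - 1/611 = 11899224/611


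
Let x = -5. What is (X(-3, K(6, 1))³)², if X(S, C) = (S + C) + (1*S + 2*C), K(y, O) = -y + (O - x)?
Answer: 46656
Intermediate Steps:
K(y, O) = 5 + O - y (K(y, O) = -y + (O - 1*(-5)) = -y + (O + 5) = -y + (5 + O) = 5 + O - y)
X(S, C) = 2*S + 3*C (X(S, C) = (C + S) + (S + 2*C) = 2*S + 3*C)
(X(-3, K(6, 1))³)² = ((2*(-3) + 3*(5 + 1 - 1*6))³)² = ((-6 + 3*(5 + 1 - 6))³)² = ((-6 + 3*0)³)² = ((-6 + 0)³)² = ((-6)³)² = (-216)² = 46656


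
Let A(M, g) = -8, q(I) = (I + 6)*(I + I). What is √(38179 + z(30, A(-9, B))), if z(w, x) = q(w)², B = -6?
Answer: √4703779 ≈ 2168.8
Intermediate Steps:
q(I) = 2*I*(6 + I) (q(I) = (6 + I)*(2*I) = 2*I*(6 + I))
z(w, x) = 4*w²*(6 + w)² (z(w, x) = (2*w*(6 + w))² = 4*w²*(6 + w)²)
√(38179 + z(30, A(-9, B))) = √(38179 + 4*30²*(6 + 30)²) = √(38179 + 4*900*36²) = √(38179 + 4*900*1296) = √(38179 + 4665600) = √4703779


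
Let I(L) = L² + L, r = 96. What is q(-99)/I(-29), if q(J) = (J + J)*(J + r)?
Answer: 297/406 ≈ 0.73153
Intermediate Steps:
q(J) = 2*J*(96 + J) (q(J) = (J + J)*(J + 96) = (2*J)*(96 + J) = 2*J*(96 + J))
I(L) = L + L²
q(-99)/I(-29) = (2*(-99)*(96 - 99))/((-29*(1 - 29))) = (2*(-99)*(-3))/((-29*(-28))) = 594/812 = 594*(1/812) = 297/406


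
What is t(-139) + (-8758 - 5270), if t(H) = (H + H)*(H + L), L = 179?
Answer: -25148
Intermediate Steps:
t(H) = 2*H*(179 + H) (t(H) = (H + H)*(H + 179) = (2*H)*(179 + H) = 2*H*(179 + H))
t(-139) + (-8758 - 5270) = 2*(-139)*(179 - 139) + (-8758 - 5270) = 2*(-139)*40 - 14028 = -11120 - 14028 = -25148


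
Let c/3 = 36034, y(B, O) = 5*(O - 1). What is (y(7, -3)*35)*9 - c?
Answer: -114402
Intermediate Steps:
y(B, O) = -5 + 5*O (y(B, O) = 5*(-1 + O) = -5 + 5*O)
c = 108102 (c = 3*36034 = 108102)
(y(7, -3)*35)*9 - c = ((-5 + 5*(-3))*35)*9 - 1*108102 = ((-5 - 15)*35)*9 - 108102 = -20*35*9 - 108102 = -700*9 - 108102 = -6300 - 108102 = -114402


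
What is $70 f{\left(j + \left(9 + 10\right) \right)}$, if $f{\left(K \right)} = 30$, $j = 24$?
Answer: $2100$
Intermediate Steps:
$70 f{\left(j + \left(9 + 10\right) \right)} = 70 \cdot 30 = 2100$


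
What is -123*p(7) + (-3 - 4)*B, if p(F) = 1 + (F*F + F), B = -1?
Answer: -7004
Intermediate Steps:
p(F) = 1 + F + F**2 (p(F) = 1 + (F**2 + F) = 1 + (F + F**2) = 1 + F + F**2)
-123*p(7) + (-3 - 4)*B = -123*(1 + 7 + 7**2) + (-3 - 4)*(-1) = -123*(1 + 7 + 49) - 7*(-1) = -123*57 + 7 = -7011 + 7 = -7004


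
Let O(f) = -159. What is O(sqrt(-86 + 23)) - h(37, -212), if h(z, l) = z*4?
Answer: -307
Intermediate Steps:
h(z, l) = 4*z
O(sqrt(-86 + 23)) - h(37, -212) = -159 - 4*37 = -159 - 1*148 = -159 - 148 = -307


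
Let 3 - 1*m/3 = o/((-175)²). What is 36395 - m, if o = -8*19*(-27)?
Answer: 1114333562/30625 ≈ 36386.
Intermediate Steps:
o = 4104 (o = -152*(-27) = 4104)
m = 263313/30625 (m = 9 - 12312/((-175)²) = 9 - 12312/30625 = 263313/30625 ≈ 8.5980)
36395 - m = 36395 - 1*263313/30625 = 36395 - 263313/30625 = 1114333562/30625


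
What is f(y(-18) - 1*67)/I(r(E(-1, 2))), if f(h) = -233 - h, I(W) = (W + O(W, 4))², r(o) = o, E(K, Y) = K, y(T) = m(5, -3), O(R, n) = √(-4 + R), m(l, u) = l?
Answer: -171/(1 - I*√5)² ≈ 19.0 - 21.243*I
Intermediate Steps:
y(T) = 5
I(W) = (W + √(-4 + W))²
f(y(-18) - 1*67)/I(r(E(-1, 2))) = (-233 - (5 - 1*67))/((-1 + √(-4 - 1))²) = (-233 - (5 - 67))/((-1 + √(-5))²) = (-233 - 1*(-62))/((-1 + I*√5)²) = (-233 + 62)/(-1 + I*√5)² = -171/(-1 + I*√5)²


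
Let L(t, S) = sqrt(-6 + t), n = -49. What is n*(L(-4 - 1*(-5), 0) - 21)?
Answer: 1029 - 49*I*sqrt(5) ≈ 1029.0 - 109.57*I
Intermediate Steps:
n*(L(-4 - 1*(-5), 0) - 21) = -49*(sqrt(-6 + (-4 - 1*(-5))) - 21) = -49*(sqrt(-6 + (-4 + 5)) - 21) = -49*(sqrt(-6 + 1) - 21) = -49*(sqrt(-5) - 21) = -49*(I*sqrt(5) - 21) = -49*(-21 + I*sqrt(5)) = 1029 - 49*I*sqrt(5)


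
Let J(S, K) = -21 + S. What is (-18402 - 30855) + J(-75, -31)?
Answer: -49353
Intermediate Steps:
(-18402 - 30855) + J(-75, -31) = (-18402 - 30855) + (-21 - 75) = -49257 - 96 = -49353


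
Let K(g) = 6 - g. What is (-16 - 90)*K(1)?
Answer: -530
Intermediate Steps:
(-16 - 90)*K(1) = (-16 - 90)*(6 - 1*1) = -106*(6 - 1) = -106*5 = -530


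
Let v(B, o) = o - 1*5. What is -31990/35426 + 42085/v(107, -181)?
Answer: -748426675/3294618 ≈ -227.17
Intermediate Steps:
v(B, o) = -5 + o (v(B, o) = o - 5 = -5 + o)
-31990/35426 + 42085/v(107, -181) = -31990/35426 + 42085/(-5 - 181) = -31990*1/35426 + 42085/(-186) = -15995/17713 + 42085*(-1/186) = -15995/17713 - 42085/186 = -748426675/3294618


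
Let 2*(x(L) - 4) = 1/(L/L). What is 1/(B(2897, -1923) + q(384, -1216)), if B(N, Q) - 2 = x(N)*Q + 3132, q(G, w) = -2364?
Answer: -2/15767 ≈ -0.00012685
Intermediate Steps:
x(L) = 9/2 (x(L) = 4 + 1/(2*((L/L))) = 4 + (1/2)/1 = 4 + (1/2)*1 = 4 + 1/2 = 9/2)
B(N, Q) = 3134 + 9*Q/2 (B(N, Q) = 2 + (9*Q/2 + 3132) = 2 + (3132 + 9*Q/2) = 3134 + 9*Q/2)
1/(B(2897, -1923) + q(384, -1216)) = 1/((3134 + (9/2)*(-1923)) - 2364) = 1/((3134 - 17307/2) - 2364) = 1/(-11039/2 - 2364) = 1/(-15767/2) = -2/15767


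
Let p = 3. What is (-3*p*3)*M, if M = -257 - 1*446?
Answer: 18981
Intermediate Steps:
M = -703 (M = -257 - 446 = -703)
(-3*p*3)*M = (-3*3*3)*(-703) = -9*3*(-703) = -27*(-703) = 18981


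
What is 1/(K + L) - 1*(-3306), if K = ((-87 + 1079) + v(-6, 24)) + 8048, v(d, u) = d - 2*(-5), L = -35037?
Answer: 85932857/25993 ≈ 3306.0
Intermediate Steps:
v(d, u) = 10 + d (v(d, u) = d + 10 = 10 + d)
K = 9044 (K = ((-87 + 1079) + (10 - 6)) + 8048 = (992 + 4) + 8048 = 996 + 8048 = 9044)
1/(K + L) - 1*(-3306) = 1/(9044 - 35037) - 1*(-3306) = 1/(-25993) + 3306 = -1/25993 + 3306 = 85932857/25993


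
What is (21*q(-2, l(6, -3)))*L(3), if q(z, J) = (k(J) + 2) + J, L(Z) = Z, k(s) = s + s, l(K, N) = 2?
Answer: 504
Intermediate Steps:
k(s) = 2*s
q(z, J) = 2 + 3*J (q(z, J) = (2*J + 2) + J = (2 + 2*J) + J = 2 + 3*J)
(21*q(-2, l(6, -3)))*L(3) = (21*(2 + 3*2))*3 = (21*(2 + 6))*3 = (21*8)*3 = 168*3 = 504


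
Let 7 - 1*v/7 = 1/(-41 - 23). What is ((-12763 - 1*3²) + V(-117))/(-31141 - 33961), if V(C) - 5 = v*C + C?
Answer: 1192307/4166528 ≈ 0.28616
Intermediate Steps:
v = 3143/64 (v = 49 - 7/(-41 - 23) = 49 - 7/(-64) = 49 - 7*(-1/64) = 49 + 7/64 = 3143/64 ≈ 49.109)
V(C) = 5 + 3207*C/64 (V(C) = 5 + (3143*C/64 + C) = 5 + 3207*C/64)
((-12763 - 1*3²) + V(-117))/(-31141 - 33961) = ((-12763 - 1*3²) + (5 + (3207/64)*(-117)))/(-31141 - 33961) = ((-12763 - 1*9) + (5 - 375219/64))/(-65102) = ((-12763 - 9) - 374899/64)*(-1/65102) = (-12772 - 374899/64)*(-1/65102) = -1192307/64*(-1/65102) = 1192307/4166528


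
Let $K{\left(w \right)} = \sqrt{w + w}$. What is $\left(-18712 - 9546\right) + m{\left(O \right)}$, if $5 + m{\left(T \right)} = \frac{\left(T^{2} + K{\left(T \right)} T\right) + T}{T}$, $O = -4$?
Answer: $-28266 + 2 i \sqrt{2} \approx -28266.0 + 2.8284 i$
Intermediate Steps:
$K{\left(w \right)} = \sqrt{2} \sqrt{w}$ ($K{\left(w \right)} = \sqrt{2 w} = \sqrt{2} \sqrt{w}$)
$m{\left(T \right)} = -5 + \frac{T + T^{2} + \sqrt{2} T^{\frac{3}{2}}}{T}$ ($m{\left(T \right)} = -5 + \frac{\left(T^{2} + \sqrt{2} \sqrt{T} T\right) + T}{T} = -5 + \frac{\left(T^{2} + \sqrt{2} T^{\frac{3}{2}}\right) + T}{T} = -5 + \frac{T + T^{2} + \sqrt{2} T^{\frac{3}{2}}}{T}$)
$\left(-18712 - 9546\right) + m{\left(O \right)} = \left(-18712 - 9546\right) - \left(8 - \sqrt{2} \sqrt{-4}\right) = -28258 - \left(8 - \sqrt{2} \cdot 2 i\right) = -28258 - \left(8 - 2 i \sqrt{2}\right) = -28266 + 2 i \sqrt{2}$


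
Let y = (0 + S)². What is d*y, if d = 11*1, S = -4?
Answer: 176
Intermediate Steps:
d = 11
y = 16 (y = (0 - 4)² = (-4)² = 16)
d*y = 11*16 = 176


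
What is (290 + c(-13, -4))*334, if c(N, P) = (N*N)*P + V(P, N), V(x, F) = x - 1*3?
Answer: -131262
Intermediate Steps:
V(x, F) = -3 + x (V(x, F) = x - 3 = -3 + x)
c(N, P) = -3 + P + P*N**2 (c(N, P) = (N*N)*P + (-3 + P) = N**2*P + (-3 + P) = P*N**2 + (-3 + P) = -3 + P + P*N**2)
(290 + c(-13, -4))*334 = (290 + (-3 - 4 - 4*(-13)**2))*334 = (290 + (-3 - 4 - 4*169))*334 = (290 + (-3 - 4 - 676))*334 = (290 - 683)*334 = -393*334 = -131262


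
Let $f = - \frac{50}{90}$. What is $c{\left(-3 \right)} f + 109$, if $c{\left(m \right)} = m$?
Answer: $\frac{332}{3} \approx 110.67$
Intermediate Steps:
$f = - \frac{5}{9}$ ($f = \left(-50\right) \frac{1}{90} = - \frac{5}{9} \approx -0.55556$)
$c{\left(-3 \right)} f + 109 = \left(-3\right) \left(- \frac{5}{9}\right) + 109 = \frac{5}{3} + 109 = \frac{332}{3}$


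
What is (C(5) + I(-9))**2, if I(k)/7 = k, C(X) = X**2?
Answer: 1444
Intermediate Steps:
I(k) = 7*k
(C(5) + I(-9))**2 = (5**2 + 7*(-9))**2 = (25 - 63)**2 = (-38)**2 = 1444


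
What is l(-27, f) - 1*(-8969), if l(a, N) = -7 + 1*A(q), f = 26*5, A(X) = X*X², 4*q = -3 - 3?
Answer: 71669/8 ≈ 8958.6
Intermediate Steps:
q = -3/2 (q = (-3 - 3)/4 = (¼)*(-6) = -3/2 ≈ -1.5000)
A(X) = X³
f = 130
l(a, N) = -83/8 (l(a, N) = -7 + 1*(-3/2)³ = -7 + 1*(-27/8) = -7 - 27/8 = -83/8)
l(-27, f) - 1*(-8969) = -83/8 - 1*(-8969) = -83/8 + 8969 = 71669/8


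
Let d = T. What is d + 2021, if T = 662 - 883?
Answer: 1800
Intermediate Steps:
T = -221
d = -221
d + 2021 = -221 + 2021 = 1800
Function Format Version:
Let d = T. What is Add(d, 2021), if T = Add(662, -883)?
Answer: 1800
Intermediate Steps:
T = -221
d = -221
Add(d, 2021) = Add(-221, 2021) = 1800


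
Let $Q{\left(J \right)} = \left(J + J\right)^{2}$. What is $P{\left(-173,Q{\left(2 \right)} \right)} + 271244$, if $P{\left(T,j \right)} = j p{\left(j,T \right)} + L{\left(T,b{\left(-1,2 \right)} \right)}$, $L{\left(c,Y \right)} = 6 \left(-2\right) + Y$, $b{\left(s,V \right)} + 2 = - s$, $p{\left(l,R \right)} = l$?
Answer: $271487$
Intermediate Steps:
$b{\left(s,V \right)} = -2 - s$
$Q{\left(J \right)} = 4 J^{2}$ ($Q{\left(J \right)} = \left(2 J\right)^{2} = 4 J^{2}$)
$L{\left(c,Y \right)} = -12 + Y$
$P{\left(T,j \right)} = -13 + j^{2}$ ($P{\left(T,j \right)} = j j - 13 = j^{2} + \left(-12 + \left(-2 + 1\right)\right) = j^{2} - 13 = -13 + j^{2}$)
$P{\left(-173,Q{\left(2 \right)} \right)} + 271244 = \left(-13 + \left(4 \cdot 2^{2}\right)^{2}\right) + 271244 = \left(-13 + \left(4 \cdot 4\right)^{2}\right) + 271244 = \left(-13 + 16^{2}\right) + 271244 = \left(-13 + 256\right) + 271244 = 243 + 271244 = 271487$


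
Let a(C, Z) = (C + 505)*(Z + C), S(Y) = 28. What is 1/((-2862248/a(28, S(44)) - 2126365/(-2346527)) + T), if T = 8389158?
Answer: 8754892237/73445342639857674 ≈ 1.1920e-7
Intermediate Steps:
a(C, Z) = (505 + C)*(C + Z)
1/((-2862248/a(28, S(44)) - 2126365/(-2346527)) + T) = 1/((-2862248/(28² + 505*28 + 505*28 + 28*28) - 2126365/(-2346527)) + 8389158) = 1/((-2862248/(784 + 14140 + 14140 + 784) - 2126365*(-1/2346527)) + 8389158) = 1/((-2862248/29848 + 2126365/2346527) + 8389158) = 1/((-2862248*1/29848 + 2126365/2346527) + 8389158) = 1/((-357781/3731 + 2126365/2346527) + 8389158) = 1/(-831609308772/8754892237 + 8389158) = 1/(73445342639857674/8754892237) = 8754892237/73445342639857674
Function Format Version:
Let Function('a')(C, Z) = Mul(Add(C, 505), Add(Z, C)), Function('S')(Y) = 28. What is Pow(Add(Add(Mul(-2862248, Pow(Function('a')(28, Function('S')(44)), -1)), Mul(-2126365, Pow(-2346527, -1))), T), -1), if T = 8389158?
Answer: Rational(8754892237, 73445342639857674) ≈ 1.1920e-7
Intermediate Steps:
Function('a')(C, Z) = Mul(Add(505, C), Add(C, Z))
Pow(Add(Add(Mul(-2862248, Pow(Function('a')(28, Function('S')(44)), -1)), Mul(-2126365, Pow(-2346527, -1))), T), -1) = Pow(Add(Add(Mul(-2862248, Pow(Add(Pow(28, 2), Mul(505, 28), Mul(505, 28), Mul(28, 28)), -1)), Mul(-2126365, Pow(-2346527, -1))), 8389158), -1) = Pow(Add(Add(Mul(-2862248, Pow(Add(784, 14140, 14140, 784), -1)), Mul(-2126365, Rational(-1, 2346527))), 8389158), -1) = Pow(Add(Add(Mul(-2862248, Pow(29848, -1)), Rational(2126365, 2346527)), 8389158), -1) = Pow(Add(Add(Mul(-2862248, Rational(1, 29848)), Rational(2126365, 2346527)), 8389158), -1) = Pow(Add(Add(Rational(-357781, 3731), Rational(2126365, 2346527)), 8389158), -1) = Pow(Add(Rational(-831609308772, 8754892237), 8389158), -1) = Pow(Rational(73445342639857674, 8754892237), -1) = Rational(8754892237, 73445342639857674)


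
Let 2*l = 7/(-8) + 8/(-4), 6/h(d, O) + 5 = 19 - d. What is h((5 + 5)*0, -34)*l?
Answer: -69/112 ≈ -0.61607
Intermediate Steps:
h(d, O) = 6/(14 - d) (h(d, O) = 6/(-5 + (19 - d)) = 6/(14 - d))
l = -23/16 (l = (7/(-8) + 8/(-4))/2 = (7*(-⅛) + 8*(-¼))/2 = (-7/8 - 2)/2 = (½)*(-23/8) = -23/16 ≈ -1.4375)
h((5 + 5)*0, -34)*l = -6/(-14 + (5 + 5)*0)*(-23/16) = -6/(-14 + 10*0)*(-23/16) = -6/(-14 + 0)*(-23/16) = -6/(-14)*(-23/16) = -6*(-1/14)*(-23/16) = (3/7)*(-23/16) = -69/112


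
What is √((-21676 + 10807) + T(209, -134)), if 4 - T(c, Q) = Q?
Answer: 7*I*√219 ≈ 103.59*I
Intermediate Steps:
T(c, Q) = 4 - Q
√((-21676 + 10807) + T(209, -134)) = √((-21676 + 10807) + (4 - 1*(-134))) = √(-10869 + (4 + 134)) = √(-10869 + 138) = √(-10731) = 7*I*√219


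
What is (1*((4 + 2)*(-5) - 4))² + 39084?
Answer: 40240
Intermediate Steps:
(1*((4 + 2)*(-5) - 4))² + 39084 = (1*(6*(-5) - 4))² + 39084 = (1*(-30 - 4))² + 39084 = (1*(-34))² + 39084 = (-34)² + 39084 = 1156 + 39084 = 40240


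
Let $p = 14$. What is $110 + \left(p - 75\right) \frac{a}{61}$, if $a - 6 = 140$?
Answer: $-36$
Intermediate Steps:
$a = 146$ ($a = 6 + 140 = 146$)
$110 + \left(p - 75\right) \frac{a}{61} = 110 + \left(14 - 75\right) \frac{146}{61} = 110 - 61 \cdot 146 \cdot \frac{1}{61} = 110 - 146 = -36$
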